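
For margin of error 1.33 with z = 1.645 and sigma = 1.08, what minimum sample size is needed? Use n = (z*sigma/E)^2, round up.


z*sigma/E = 1.645 * 1.08 / 1.33 = 1269/950 ≈ 1.335789
(z*sigma/E)^2 ≈ 1.784334
round up: n = 2

2


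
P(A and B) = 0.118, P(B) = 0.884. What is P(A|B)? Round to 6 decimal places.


P(A|B) = P(A and B) / P(B) = 0.118 / 0.884 = 59/442 ≈ 0.13348416

0.133484


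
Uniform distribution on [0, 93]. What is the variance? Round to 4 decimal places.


Var = (b-a)^2 / 12
(b-a)^2 = (93 - 0)^2 = 8649
Var = 8649/12 = 720.75

720.7500


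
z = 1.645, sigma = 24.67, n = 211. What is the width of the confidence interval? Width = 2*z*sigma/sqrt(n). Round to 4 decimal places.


width = 2*z*sigma/sqrt(n)
2*z*sigma = 2 * 1.645 * 24.67 = 81.1643
sqrt(211) ≈ 14.525839
width = 81.1643 / 14.525839 ≈ 5.587581

5.5876


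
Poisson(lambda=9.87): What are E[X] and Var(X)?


E[X] = Var(X) = lambda = 9.87

9.87, 9.87


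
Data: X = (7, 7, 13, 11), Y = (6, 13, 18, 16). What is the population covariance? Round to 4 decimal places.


Cov = (1/n)*sum((xi-xbar)(yi-ybar))
n = 4, xbar = 38/4 = 9.5, ybar = 53/4 = 13.25
sum((xi-xbar)(yi-ybar)) = 39.5
Cov = 39.5 / 4 = 9.875

9.8750


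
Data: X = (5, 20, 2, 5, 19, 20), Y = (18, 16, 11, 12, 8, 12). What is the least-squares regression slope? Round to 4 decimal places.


b = sum((xi-xbar)(yi-ybar)) / sum((xi-xbar)^2)
n = 6, xbar = 71/6 ≈ 11.833333, ybar = 77/6 ≈ 12.833333
Sxy = sum((xi-xbar)(yi-ybar)) = -163/6 ≈ -27.166667
Sxx = sum((xi-xbar)^2) = 2249/6 ≈ 374.833333
b = Sxy / Sxx = -163/2249 ≈ -0.072477

-0.0725


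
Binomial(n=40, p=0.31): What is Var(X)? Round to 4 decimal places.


Var = n*p*(1-p) = 40 * 0.31 * 0.69 = 8.556

8.5560


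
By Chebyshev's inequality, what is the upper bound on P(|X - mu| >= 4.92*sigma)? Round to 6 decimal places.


P <= 1/k^2
k^2 = 4.92^2 = 24.2064
1/k^2 = 1 / 24.2064 ≈ 0.04131139

0.041311


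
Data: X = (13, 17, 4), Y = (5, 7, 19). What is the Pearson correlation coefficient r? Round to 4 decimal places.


r = sum((xi-xbar)(yi-ybar)) / sqrt(sum((xi-xbar)^2) * sum((yi-ybar)^2))
n = 3, xbar = 34/3 ≈ 11.333333, ybar = 31/3 ≈ 10.333333
Sxy = sum((xi-xbar)(yi-ybar)) = -274/3 ≈ -91.333333
Sxx = sum((xi-xbar)^2) = 266/3 ≈ 88.666667
Syy = sum((yi-ybar)^2) = 344/3 ≈ 114.666667
sqrt(Sxx*Syy) ≈ 100.832094
r = Sxy / sqrt(Sxx*Syy) = -91.333333 / 100.832094 ≈ -0.905796

-0.9058


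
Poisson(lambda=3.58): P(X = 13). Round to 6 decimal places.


P = e^(-lam) * lam^k / k!
e^(-3.58) ≈ 0.02787570
lam^k = 3.58^13 ≈ 15866434.615672
k! = 13! = 6227020800
P = 0.02787570 * 15866434.615672 / 6227020800 ≈ 0.000071

0.000071


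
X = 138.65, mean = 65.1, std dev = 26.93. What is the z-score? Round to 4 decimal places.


z = (X - mu) / sigma
X - mu = 138.65 - 65.1 = 73.55
z = 73.55 / 26.93 = 7355/2693 ≈ 2.731155

2.7312


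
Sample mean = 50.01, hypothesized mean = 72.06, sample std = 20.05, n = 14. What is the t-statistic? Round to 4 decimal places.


t = (xbar - mu0) / (s/sqrt(n))
xbar - mu0 = 50.01 - 72.06 = -22.05
sqrt(14) ≈ 3.74165739
s/sqrt(n) = 20.05 / 3.74165739 ≈ 5.35858790
t = -22.05 / 5.35858790 ≈ -4.114890

-4.1149


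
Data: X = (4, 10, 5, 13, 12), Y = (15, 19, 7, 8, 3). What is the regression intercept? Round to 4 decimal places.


a = ybar - b*xbar, where b = sum((xi-xbar)(yi-ybar)) / sum((xi-xbar)^2)
n = 5, xbar = 44/5 = 8.8, ybar = 52/5 = 10.4
Sxy = sum((xi-xbar)(yi-ybar)) = -32.6
Sxx = sum((xi-xbar)^2) = 66.8
b = Sxy / Sxx = -163/334 ≈ -0.488024
a = 10.4 - (-0.488024) * 8.8 = 2454/167 ≈ 14.694611

14.6946


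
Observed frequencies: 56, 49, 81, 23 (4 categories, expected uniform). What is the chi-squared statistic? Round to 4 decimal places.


chi2 = sum((O-E)^2/E), E = total/4
total = 209, E = 209/4 = 52.25
(56 - 52.25)^2 / 52.25 = 14.0625 / 52.25 = 225/836 ≈ 0.269139
(49 - 52.25)^2 / 52.25 = 10.5625 / 52.25 = 169/836 ≈ 0.202153
(81 - 52.25)^2 / 52.25 = 826.5625 / 52.25 = 13225/836 ≈ 15.819378
(23 - 52.25)^2 / 52.25 = 855.5625 / 52.25 = 13689/836 ≈ 16.374402
chi2 = 6827/209 ≈ 32.665072

32.6651


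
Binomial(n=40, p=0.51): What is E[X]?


E[X] = n*p = 40 * 0.51 = 20.4

20.4


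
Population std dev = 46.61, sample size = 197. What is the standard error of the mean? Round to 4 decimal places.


SE = sigma / sqrt(n)
sqrt(197) ≈ 14.035669
SE = 46.61 / 14.035669 ≈ 3.320825

3.3208


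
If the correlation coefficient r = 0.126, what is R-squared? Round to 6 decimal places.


R^2 = r^2 = (0.126)^2 = 0.015876

0.015876


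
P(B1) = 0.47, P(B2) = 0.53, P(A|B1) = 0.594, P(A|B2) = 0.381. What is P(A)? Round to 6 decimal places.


P(A) = P(A|B1)*P(B1) + P(A|B2)*P(B2)
P(A|B1)*P(B1) = 0.594 * 0.47 = 0.27918
P(A|B2)*P(B2) = 0.381 * 0.53 = 0.20193
P(A) = 0.27918 + 0.20193 = 0.48111

0.481110


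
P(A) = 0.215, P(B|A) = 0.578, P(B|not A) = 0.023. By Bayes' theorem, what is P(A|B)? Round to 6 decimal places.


P(A|B) = P(B|A)*P(A) / P(B), P(B) = P(B|A)*P(A) + P(B|not A)*P(not A)
P(B|A)*P(A) = 0.578 * 0.215 = 0.12427
P(B|not A)*P(not A) = 0.023 * 0.785 = 0.018055
P(B) = 0.12427 + 0.018055 = 0.142325
P(A|B) = 0.12427 / 0.142325 ≈ 0.87314246

0.873142


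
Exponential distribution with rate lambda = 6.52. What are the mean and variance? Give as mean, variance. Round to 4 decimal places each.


mean = 1/lam, var = 1/lam^2
mean = 1 / 6.52 = 25/163 ≈ 0.153374
lam^2 = 6.52^2 = 42.5104
var = 1 / 42.5104 ≈ 0.023524

0.1534, 0.0235


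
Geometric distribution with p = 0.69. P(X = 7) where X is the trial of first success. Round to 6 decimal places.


P = (1-p)^(k-1) * p
(1-p)^(k-1) = 0.31^6 ≈ 0.0008875037
P = 0.0008875037 * 0.69 ≈ 0.0006123775

0.000612


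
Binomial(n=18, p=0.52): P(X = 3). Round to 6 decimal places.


P = C(n,k) * p^k * (1-p)^(n-k)
C(18,3) = 816
p^k = 0.52^3 = 0.140608
(1-p)^(n-k) = 0.48^15 ≈ 0.00001654316
P = 816 * 0.140608 * 0.00001654316 ≈ 0.001898

0.001898


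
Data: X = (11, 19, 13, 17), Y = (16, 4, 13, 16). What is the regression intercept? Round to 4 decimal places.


a = ybar - b*xbar, where b = sum((xi-xbar)(yi-ybar)) / sum((xi-xbar)^2)
n = 4, xbar = 60/4 = 15, ybar = 49/4 = 12.25
Sxy = sum((xi-xbar)(yi-ybar)) = -42
Sxx = sum((xi-xbar)^2) = 40
b = Sxy / Sxx = -1.05
a = 12.25 - (-1.05) * 15 = 28

28.0000


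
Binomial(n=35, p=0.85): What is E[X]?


E[X] = n*p = 35 * 0.85 = 29.75

29.75


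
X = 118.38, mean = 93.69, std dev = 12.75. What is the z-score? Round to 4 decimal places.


z = (X - mu) / sigma
X - mu = 118.38 - 93.69 = 24.69
z = 24.69 / 12.75 = 823/425 ≈ 1.936471

1.9365


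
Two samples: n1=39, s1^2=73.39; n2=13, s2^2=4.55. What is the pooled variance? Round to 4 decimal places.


sp^2 = ((n1-1)*s1^2 + (n2-1)*s2^2)/(n1+n2-2)
(n1-1)*s1^2 = 38 * 73.39 = 2788.82
(n2-1)*s2^2 = 12 * 4.55 = 54.6
numerator = 2788.82 + 54.6 = 2843.42
n1+n2-2 = 50
sp^2 = 2843.42 / 50 = 56.8684

56.8684


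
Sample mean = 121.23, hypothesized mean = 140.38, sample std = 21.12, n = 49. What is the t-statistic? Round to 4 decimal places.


t = (xbar - mu0) / (s/sqrt(n))
xbar - mu0 = 121.23 - 140.38 = -19.15
sqrt(49) = 7
s/sqrt(n) = 21.12 / 7 = 528/175 ≈ 3.01714286
t = -19.15 / 3.01714286 = -13405/2112 ≈ -6.347064

-6.3471


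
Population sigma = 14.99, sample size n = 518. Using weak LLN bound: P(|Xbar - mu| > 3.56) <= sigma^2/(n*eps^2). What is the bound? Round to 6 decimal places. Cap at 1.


bound = min(1, sigma^2/(n*eps^2))
sigma^2 = 14.99^2 = 224.7001
n*eps^2 = 518 * 3.56^2 = 518 * 12.6736 = 6564.9248
sigma^2/(n*eps^2) = 224.7001 / 6564.9248 ≈ 0.03422737

0.034227


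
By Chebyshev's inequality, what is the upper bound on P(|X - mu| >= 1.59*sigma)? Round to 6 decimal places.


P <= 1/k^2
k^2 = 1.59^2 = 2.5281
1/k^2 = 1 / 2.5281 ≈ 0.39555397

0.395554


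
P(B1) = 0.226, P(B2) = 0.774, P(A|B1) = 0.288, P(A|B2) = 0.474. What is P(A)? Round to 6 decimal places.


P(A) = P(A|B1)*P(B1) + P(A|B2)*P(B2)
P(A|B1)*P(B1) = 0.288 * 0.226 = 0.065088
P(A|B2)*P(B2) = 0.474 * 0.774 = 0.366876
P(A) = 0.065088 + 0.366876 = 0.431964

0.431964


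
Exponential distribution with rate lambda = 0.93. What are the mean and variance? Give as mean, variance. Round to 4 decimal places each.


mean = 1/lam, var = 1/lam^2
mean = 1 / 0.93 = 100/93 ≈ 1.075269
lam^2 = 0.93^2 = 0.8649
var = 1 / 0.8649 = 10000/8649 ≈ 1.156203

1.0753, 1.1562


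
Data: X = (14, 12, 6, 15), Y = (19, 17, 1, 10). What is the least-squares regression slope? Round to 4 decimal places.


b = sum((xi-xbar)(yi-ybar)) / sum((xi-xbar)^2)
n = 4, xbar = 47/4 = 11.75, ybar = 47/4 = 11.75
Sxy = sum((xi-xbar)(yi-ybar)) = 73.75
Sxx = sum((xi-xbar)^2) = 48.75
b = Sxy / Sxx = 59/39 ≈ 1.512821

1.5128


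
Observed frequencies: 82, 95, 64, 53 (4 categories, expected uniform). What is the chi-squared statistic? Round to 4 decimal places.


chi2 = sum((O-E)^2/E), E = total/4
total = 294, E = 294/4 = 73.5
(82 - 73.5)^2 / 73.5 = 72.25 / 73.5 = 289/294 ≈ 0.982993
(95 - 73.5)^2 / 73.5 = 462.25 / 73.5 = 1849/294 ≈ 6.289116
(64 - 73.5)^2 / 73.5 = 90.25 / 73.5 = 361/294 ≈ 1.227891
(53 - 73.5)^2 / 73.5 = 420.25 / 73.5 = 1681/294 ≈ 5.717687
chi2 = 2090/147 ≈ 14.217687

14.2177


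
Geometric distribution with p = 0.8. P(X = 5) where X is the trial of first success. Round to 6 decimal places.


P = (1-p)^(k-1) * p
(1-p)^(k-1) = 0.2^4 = 0.0016
P = 0.0016 * 0.8 = 0.00128

0.001280


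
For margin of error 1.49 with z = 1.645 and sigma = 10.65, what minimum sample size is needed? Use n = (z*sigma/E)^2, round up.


z*sigma/E = 1.645 * 10.65 / 1.49 = 70077/5960 ≈ 11.757886
(z*sigma/E)^2 ≈ 138.247881
round up: n = 139

139


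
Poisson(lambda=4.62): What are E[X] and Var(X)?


E[X] = Var(X) = lambda = 4.62

4.62, 4.62


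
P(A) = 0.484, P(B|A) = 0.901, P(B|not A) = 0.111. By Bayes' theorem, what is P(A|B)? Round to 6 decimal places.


P(A|B) = P(B|A)*P(A) / P(B), P(B) = P(B|A)*P(A) + P(B|not A)*P(not A)
P(B|A)*P(A) = 0.901 * 0.484 = 0.436084
P(B|not A)*P(not A) = 0.111 * 0.516 = 0.057276
P(B) = 0.436084 + 0.057276 = 0.49336
P(A|B) = 0.436084 / 0.49336 ≈ 0.88390628

0.883906


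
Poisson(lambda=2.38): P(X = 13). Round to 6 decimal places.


P = e^(-lam) * lam^k / k!
e^(-2.38) ≈ 0.09255058
lam^k = 2.38^13 ≈ 78614.099076
k! = 13! = 6227020800
P = 0.09255058 * 78614.099076 / 6227020800 ≈ 0.000001

0.000001


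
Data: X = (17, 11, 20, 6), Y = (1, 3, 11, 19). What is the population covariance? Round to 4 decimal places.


Cov = (1/n)*sum((xi-xbar)(yi-ybar))
n = 4, xbar = 54/4 = 13.5, ybar = 34/4 = 8.5
sum((xi-xbar)(yi-ybar)) = -75
Cov = -75 / 4 = -18.75

-18.7500


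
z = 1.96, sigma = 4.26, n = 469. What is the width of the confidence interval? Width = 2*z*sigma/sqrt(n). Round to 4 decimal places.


width = 2*z*sigma/sqrt(n)
2*z*sigma = 2 * 1.96 * 4.26 = 16.6992
sqrt(469) ≈ 21.656408
width = 16.6992 / 21.656408 ≈ 0.771097

0.7711


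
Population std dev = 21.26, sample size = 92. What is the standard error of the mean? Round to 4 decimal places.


SE = sigma / sqrt(n)
sqrt(92) ≈ 9.591663
SE = 21.26 / 9.591663 ≈ 2.216508

2.2165


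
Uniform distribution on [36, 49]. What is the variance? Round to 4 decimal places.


Var = (b-a)^2 / 12
(b-a)^2 = (49 - 36)^2 = 169
Var = 169/12 ≈ 14.083333

14.0833


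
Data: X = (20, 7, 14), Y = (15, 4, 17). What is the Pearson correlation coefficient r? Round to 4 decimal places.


r = sum((xi-xbar)(yi-ybar)) / sqrt(sum((xi-xbar)^2) * sum((yi-ybar)^2))
n = 3, xbar = 41/3 ≈ 13.666667, ybar = 36/3 = 12
Sxy = sum((xi-xbar)(yi-ybar)) = 74
Sxx = sum((xi-xbar)^2) = 254/3 ≈ 84.666667
Syy = sum((yi-ybar)^2) = 98
sqrt(Sxx*Syy) ≈ 91.089699
r = Sxy / sqrt(Sxx*Syy) = 74 / 91.089699 ≈ 0.812386

0.8124


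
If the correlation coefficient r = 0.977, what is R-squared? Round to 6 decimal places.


R^2 = r^2 = (0.977)^2 = 0.954529

0.954529


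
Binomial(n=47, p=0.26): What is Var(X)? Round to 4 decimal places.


Var = n*p*(1-p) = 47 * 0.26 * 0.74 = 9.0428

9.0428


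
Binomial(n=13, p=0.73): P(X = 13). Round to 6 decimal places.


P = C(n,k) * p^k * (1-p)^(n-k)
C(13,13) = 1
p^k = 0.73^13 ≈ 0.01671850
(1-p)^(n-k) = 0.27^0 = 1
P = 1 * 0.01671850 * 1 ≈ 0.016718

0.016718


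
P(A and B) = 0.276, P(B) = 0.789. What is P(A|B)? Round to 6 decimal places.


P(A|B) = P(A and B) / P(B) = 0.276 / 0.789 = 92/263 ≈ 0.34980989

0.349810


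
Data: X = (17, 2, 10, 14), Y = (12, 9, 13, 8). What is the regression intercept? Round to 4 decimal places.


a = ybar - b*xbar, where b = sum((xi-xbar)(yi-ybar)) / sum((xi-xbar)^2)
n = 4, xbar = 43/4 = 10.75, ybar = 42/4 = 10.5
Sxy = sum((xi-xbar)(yi-ybar)) = 12.5
Sxx = sum((xi-xbar)^2) = 126.75
b = Sxy / Sxx = 50/507 ≈ 0.098619
a = 10.5 - 0.098619 * 10.75 = 4786/507 ≈ 9.439842

9.4398


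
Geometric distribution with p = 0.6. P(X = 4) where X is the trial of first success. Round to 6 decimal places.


P = (1-p)^(k-1) * p
(1-p)^(k-1) = 0.4^3 = 0.064
P = 0.064 * 0.6 = 0.0384

0.038400


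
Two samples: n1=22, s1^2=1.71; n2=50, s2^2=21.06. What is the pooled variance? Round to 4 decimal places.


sp^2 = ((n1-1)*s1^2 + (n2-1)*s2^2)/(n1+n2-2)
(n1-1)*s1^2 = 21 * 1.71 = 35.91
(n2-1)*s2^2 = 49 * 21.06 = 1031.94
numerator = 35.91 + 1031.94 = 1067.85
n1+n2-2 = 70
sp^2 = 1067.85 / 70 = 15.255

15.2550


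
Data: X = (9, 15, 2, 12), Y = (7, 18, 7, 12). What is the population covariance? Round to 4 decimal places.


Cov = (1/n)*sum((xi-xbar)(yi-ybar))
n = 4, xbar = 38/4 = 9.5, ybar = 44/4 = 11
sum((xi-xbar)(yi-ybar)) = 73
Cov = 73 / 4 = 18.25

18.2500


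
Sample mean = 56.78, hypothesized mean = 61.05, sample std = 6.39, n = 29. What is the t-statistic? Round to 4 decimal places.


t = (xbar - mu0) / (s/sqrt(n))
xbar - mu0 = 56.78 - 61.05 = -4.27
sqrt(29) ≈ 5.38516481
s/sqrt(n) = 6.39 / 5.38516481 ≈ 1.18659321
t = -4.27 / 1.18659321 ≈ -3.598537

-3.5985


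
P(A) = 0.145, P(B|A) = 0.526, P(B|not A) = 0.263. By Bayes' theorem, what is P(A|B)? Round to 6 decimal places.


P(A|B) = P(B|A)*P(A) / P(B), P(B) = P(B|A)*P(A) + P(B|not A)*P(not A)
P(B|A)*P(A) = 0.526 * 0.145 = 0.07627
P(B|not A)*P(not A) = 0.263 * 0.855 = 0.224865
P(B) = 0.07627 + 0.224865 = 0.301135
P(A|B) = 0.07627 / 0.301135 = 58/229 ≈ 0.25327511

0.253275


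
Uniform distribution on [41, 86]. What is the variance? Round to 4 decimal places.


Var = (b-a)^2 / 12
(b-a)^2 = (86 - 41)^2 = 2025
Var = 2025/12 = 168.75

168.7500


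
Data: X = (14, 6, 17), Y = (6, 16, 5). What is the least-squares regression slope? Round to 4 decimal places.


b = sum((xi-xbar)(yi-ybar)) / sum((xi-xbar)^2)
n = 3, xbar = 37/3 ≈ 12.333333, ybar = 27/3 = 9
Sxy = sum((xi-xbar)(yi-ybar)) = -68
Sxx = sum((xi-xbar)^2) = 194/3 ≈ 64.666667
b = Sxy / Sxx = -102/97 ≈ -1.051546

-1.0515


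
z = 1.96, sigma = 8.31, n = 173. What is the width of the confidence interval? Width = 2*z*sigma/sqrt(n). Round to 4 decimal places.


width = 2*z*sigma/sqrt(n)
2*z*sigma = 2 * 1.96 * 8.31 = 32.5752
sqrt(173) ≈ 13.152946
width = 32.5752 / 13.152946 ≈ 2.476647

2.4766


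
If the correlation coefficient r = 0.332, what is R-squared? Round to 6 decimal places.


R^2 = r^2 = (0.332)^2 = 0.110224

0.110224


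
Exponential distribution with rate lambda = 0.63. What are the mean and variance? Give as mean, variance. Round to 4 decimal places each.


mean = 1/lam, var = 1/lam^2
mean = 1 / 0.63 = 100/63 ≈ 1.587302
lam^2 = 0.63^2 = 0.3969
var = 1 / 0.3969 = 10000/3969 ≈ 2.519526

1.5873, 2.5195


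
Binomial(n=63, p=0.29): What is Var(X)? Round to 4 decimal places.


Var = n*p*(1-p) = 63 * 0.29 * 0.71 = 12.9717

12.9717


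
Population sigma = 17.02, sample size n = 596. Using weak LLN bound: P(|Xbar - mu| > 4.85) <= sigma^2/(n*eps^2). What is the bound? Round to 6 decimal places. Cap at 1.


bound = min(1, sigma^2/(n*eps^2))
sigma^2 = 17.02^2 = 289.6804
n*eps^2 = 596 * 4.85^2 = 596 * 23.5225 = 14019.41
sigma^2/(n*eps^2) = 289.6804 / 14019.41 ≈ 0.02066281

0.020663


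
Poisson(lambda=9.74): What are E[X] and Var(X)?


E[X] = Var(X) = lambda = 9.74

9.74, 9.74


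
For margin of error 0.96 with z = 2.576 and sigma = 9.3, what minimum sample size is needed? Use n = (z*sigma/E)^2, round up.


z*sigma/E = 2.576 * 9.3 / 0.96 = 24.955
(z*sigma/E)^2 = 622.752025
round up: n = 623

623


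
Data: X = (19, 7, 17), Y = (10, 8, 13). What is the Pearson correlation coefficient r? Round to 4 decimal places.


r = sum((xi-xbar)(yi-ybar)) / sqrt(sum((xi-xbar)^2) * sum((yi-ybar)^2))
n = 3, xbar = 43/3 ≈ 14.333333, ybar = 31/3 ≈ 10.333333
Sxy = sum((xi-xbar)(yi-ybar)) = 68/3 ≈ 22.666667
Sxx = sum((xi-xbar)^2) = 248/3 ≈ 82.666667
Syy = sum((yi-ybar)^2) = 38/3 ≈ 12.666667
sqrt(Sxx*Syy) ≈ 32.359096
r = Sxy / sqrt(Sxx*Syy) = 22.666667 / 32.359096 ≈ 0.700473

0.7005


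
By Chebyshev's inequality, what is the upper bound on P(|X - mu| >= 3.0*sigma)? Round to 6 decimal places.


P <= 1/k^2
k^2 = 3.0^2 = 9
1/k^2 = 1 / 9 = 1/9 ≈ 0.11111111

0.111111


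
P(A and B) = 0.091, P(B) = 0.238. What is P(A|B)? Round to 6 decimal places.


P(A|B) = P(A and B) / P(B) = 0.091 / 0.238 = 13/34 ≈ 0.38235294

0.382353


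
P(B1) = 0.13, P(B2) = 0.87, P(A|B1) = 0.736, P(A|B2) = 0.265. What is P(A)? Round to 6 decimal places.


P(A) = P(A|B1)*P(B1) + P(A|B2)*P(B2)
P(A|B1)*P(B1) = 0.736 * 0.13 = 0.09568
P(A|B2)*P(B2) = 0.265 * 0.87 = 0.23055
P(A) = 0.09568 + 0.23055 = 0.32623

0.326230


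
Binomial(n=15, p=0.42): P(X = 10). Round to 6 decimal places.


P = C(n,k) * p^k * (1-p)^(n-k)
C(15,10) = 3003
p^k = 0.42^10 ≈ 0.0001708020
(1-p)^(n-k) = 0.58^5 ≈ 0.06563568
P = 3003 * 0.0001708020 * 0.06563568 ≈ 0.033666

0.033666


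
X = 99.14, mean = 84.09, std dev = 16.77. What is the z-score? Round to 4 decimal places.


z = (X - mu) / sigma
X - mu = 99.14 - 84.09 = 15.05
z = 15.05 / 16.77 = 35/39 ≈ 0.897436

0.8974


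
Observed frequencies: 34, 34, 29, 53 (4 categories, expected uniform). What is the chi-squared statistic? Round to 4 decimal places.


chi2 = sum((O-E)^2/E), E = total/4
total = 150, E = 150/4 = 37.5
(34 - 37.5)^2 / 37.5 = 12.25 / 37.5 = 49/150 ≈ 0.326667
(34 - 37.5)^2 / 37.5 = 12.25 / 37.5 = 49/150 ≈ 0.326667
(29 - 37.5)^2 / 37.5 = 72.25 / 37.5 = 289/150 ≈ 1.926667
(53 - 37.5)^2 / 37.5 = 240.25 / 37.5 = 961/150 ≈ 6.406667
chi2 = 674/75 ≈ 8.986667

8.9867


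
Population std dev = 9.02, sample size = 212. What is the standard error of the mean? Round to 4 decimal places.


SE = sigma / sqrt(n)
sqrt(212) ≈ 14.560220
SE = 9.02 / 14.560220 ≈ 0.619496

0.6195


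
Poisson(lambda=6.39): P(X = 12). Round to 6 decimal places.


P = e^(-lam) * lam^k / k!
e^(-6.39) ≈ 0.001678256
lam^k = 6.39^12 ≈ 4634579090.239450
k! = 12! = 479001600
P = 0.001678256 * 4634579090.239450 / 479001600 ≈ 0.016238

0.016238


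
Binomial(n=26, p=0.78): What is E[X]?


E[X] = n*p = 26 * 0.78 = 20.28

20.28


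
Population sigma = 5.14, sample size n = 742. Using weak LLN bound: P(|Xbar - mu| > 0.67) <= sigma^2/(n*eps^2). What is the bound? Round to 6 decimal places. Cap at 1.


bound = min(1, sigma^2/(n*eps^2))
sigma^2 = 5.14^2 = 26.4196
n*eps^2 = 742 * 0.67^2 = 742 * 0.4489 = 333.0838
sigma^2/(n*eps^2) = 26.4196 / 333.0838 ≈ 0.07931818

0.079318


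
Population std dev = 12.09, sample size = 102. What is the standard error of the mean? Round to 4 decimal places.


SE = sigma / sqrt(n)
sqrt(102) ≈ 10.099505
SE = 12.09 / 10.099505 ≈ 1.197088

1.1971


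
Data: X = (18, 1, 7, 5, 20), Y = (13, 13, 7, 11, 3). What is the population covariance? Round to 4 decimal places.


Cov = (1/n)*sum((xi-xbar)(yi-ybar))
n = 5, xbar = 51/5 = 10.2, ybar = 47/5 = 9.4
sum((xi-xbar)(yi-ybar)) = -68.4
Cov = -68.4 / 5 = -13.68

-13.6800


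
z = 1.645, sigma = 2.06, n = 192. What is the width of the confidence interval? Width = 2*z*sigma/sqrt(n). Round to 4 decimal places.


width = 2*z*sigma/sqrt(n)
2*z*sigma = 2 * 1.645 * 2.06 = 6.7774
sqrt(192) ≈ 13.856406
width = 6.7774 / 13.856406 ≈ 0.489117

0.4891


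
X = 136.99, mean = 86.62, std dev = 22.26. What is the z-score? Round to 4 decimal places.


z = (X - mu) / sigma
X - mu = 136.99 - 86.62 = 50.37
z = 50.37 / 22.26 = 1679/742 ≈ 2.262803

2.2628


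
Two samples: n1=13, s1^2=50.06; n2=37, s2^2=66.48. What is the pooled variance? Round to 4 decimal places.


sp^2 = ((n1-1)*s1^2 + (n2-1)*s2^2)/(n1+n2-2)
(n1-1)*s1^2 = 12 * 50.06 = 600.72
(n2-1)*s2^2 = 36 * 66.48 = 2393.28
numerator = 600.72 + 2393.28 = 2994
n1+n2-2 = 48
sp^2 = 2994 / 48 = 62.375

62.3750


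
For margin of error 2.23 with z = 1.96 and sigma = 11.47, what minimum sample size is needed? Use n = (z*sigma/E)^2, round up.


z*sigma/E = 1.96 * 11.47 / 2.23 = 56203/5575 ≈ 10.081256
(z*sigma/E)^2 ≈ 101.631715
round up: n = 102

102


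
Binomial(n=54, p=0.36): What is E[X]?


E[X] = n*p = 54 * 0.36 = 19.44

19.44


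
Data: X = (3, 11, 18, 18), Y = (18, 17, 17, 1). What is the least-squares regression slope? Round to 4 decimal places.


b = sum((xi-xbar)(yi-ybar)) / sum((xi-xbar)^2)
n = 4, xbar = 50/4 = 12.5, ybar = 53/4 = 13.25
Sxy = sum((xi-xbar)(yi-ybar)) = -97.5
Sxx = sum((xi-xbar)^2) = 153
b = Sxy / Sxx = -65/102 ≈ -0.637255

-0.6373


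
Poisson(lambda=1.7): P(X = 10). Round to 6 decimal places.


P = e^(-lam) * lam^k / k!
e^(-1.7) ≈ 0.1826835
lam^k = 1.7^10 ≈ 201.599390
k! = 10! = 3628800
P = 0.1826835 * 201.599390 / 3628800 ≈ 0.000010

0.000010


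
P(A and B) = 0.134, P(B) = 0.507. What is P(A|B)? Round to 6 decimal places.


P(A|B) = P(A and B) / P(B) = 0.134 / 0.507 = 134/507 ≈ 0.26429980

0.264300


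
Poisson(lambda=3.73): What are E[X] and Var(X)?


E[X] = Var(X) = lambda = 3.73

3.73, 3.73


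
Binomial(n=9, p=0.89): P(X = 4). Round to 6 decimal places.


P = C(n,k) * p^k * (1-p)^(n-k)
C(9,4) = 126
p^k = 0.89^4 ≈ 0.6274224
(1-p)^(n-k) = 0.11^5 = 0.0000161051
P = 126 * 0.6274224 * 0.0000161051 ≈ 0.001273

0.001273


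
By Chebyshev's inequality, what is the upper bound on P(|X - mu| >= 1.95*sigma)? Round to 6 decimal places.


P <= 1/k^2
k^2 = 1.95^2 = 3.8025
1/k^2 = 1 / 3.8025 = 400/1521 ≈ 0.26298488

0.262985


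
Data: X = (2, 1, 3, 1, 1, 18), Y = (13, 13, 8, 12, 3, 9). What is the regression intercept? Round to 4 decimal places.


a = ybar - b*xbar, where b = sum((xi-xbar)(yi-ybar)) / sum((xi-xbar)^2)
n = 6, xbar = 26/6 = 13/3 ≈ 4.333333, ybar = 58/6 = 29/3 ≈ 9.666667
Sxy = sum((xi-xbar)(yi-ybar)) = -34/3 ≈ -11.333333
Sxx = sum((xi-xbar)^2) = 682/3 ≈ 227.333333
b = Sxy / Sxx = -17/341 ≈ -0.049853
a = 9.666667 - (-0.049853) * 4.333333 = 3370/341 ≈ 9.882698

9.8827


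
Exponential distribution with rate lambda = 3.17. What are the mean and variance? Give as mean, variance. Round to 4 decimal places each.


mean = 1/lam, var = 1/lam^2
mean = 1 / 3.17 = 100/317 ≈ 0.315457
lam^2 = 3.17^2 = 10.0489
var = 1 / 10.0489 ≈ 0.099513

0.3155, 0.0995


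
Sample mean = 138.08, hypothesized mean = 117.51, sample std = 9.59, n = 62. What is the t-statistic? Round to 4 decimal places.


t = (xbar - mu0) / (s/sqrt(n))
xbar - mu0 = 138.08 - 117.51 = 20.57
sqrt(62) ≈ 7.87400787
s/sqrt(n) = 9.59 / 7.87400787 ≈ 1.21793122
t = 20.57 / 1.21793122 ≈ 16.889295

16.8893


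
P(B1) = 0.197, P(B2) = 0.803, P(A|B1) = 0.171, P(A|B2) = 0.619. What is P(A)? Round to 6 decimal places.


P(A) = P(A|B1)*P(B1) + P(A|B2)*P(B2)
P(A|B1)*P(B1) = 0.171 * 0.197 = 0.033687
P(A|B2)*P(B2) = 0.619 * 0.803 = 0.497057
P(A) = 0.033687 + 0.497057 = 0.530744

0.530744


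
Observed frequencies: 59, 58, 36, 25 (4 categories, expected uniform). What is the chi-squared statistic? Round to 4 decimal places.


chi2 = sum((O-E)^2/E), E = total/4
total = 178, E = 178/4 = 44.5
(59 - 44.5)^2 / 44.5 = 210.25 / 44.5 = 841/178 ≈ 4.724719
(58 - 44.5)^2 / 44.5 = 182.25 / 44.5 = 729/178 ≈ 4.095506
(36 - 44.5)^2 / 44.5 = 72.25 / 44.5 = 289/178 ≈ 1.623596
(25 - 44.5)^2 / 44.5 = 380.25 / 44.5 = 1521/178 ≈ 8.544944
chi2 = 1690/89 ≈ 18.988764

18.9888


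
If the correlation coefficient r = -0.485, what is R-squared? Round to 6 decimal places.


R^2 = r^2 = (-0.485)^2 = 0.235225

0.235225


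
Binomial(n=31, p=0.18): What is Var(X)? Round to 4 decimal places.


Var = n*p*(1-p) = 31 * 0.18 * 0.82 = 4.5756

4.5756


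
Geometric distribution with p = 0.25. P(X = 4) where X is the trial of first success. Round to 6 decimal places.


P = (1-p)^(k-1) * p
(1-p)^(k-1) = 0.75^3 = 0.421875
P = 0.421875 * 0.25 = 27/256 ≈ 0.1054688

0.105469


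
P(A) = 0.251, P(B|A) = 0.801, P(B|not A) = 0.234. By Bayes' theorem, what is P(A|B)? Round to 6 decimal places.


P(A|B) = P(B|A)*P(A) / P(B), P(B) = P(B|A)*P(A) + P(B|not A)*P(not A)
P(B|A)*P(A) = 0.801 * 0.251 = 0.201051
P(B|not A)*P(not A) = 0.234 * 0.749 = 0.175266
P(B) = 0.201051 + 0.175266 = 0.376317
P(A|B) = 0.201051 / 0.376317 ≈ 0.53425968

0.534260


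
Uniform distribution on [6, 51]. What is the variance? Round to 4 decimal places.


Var = (b-a)^2 / 12
(b-a)^2 = (51 - 6)^2 = 2025
Var = 2025/12 = 168.75

168.7500


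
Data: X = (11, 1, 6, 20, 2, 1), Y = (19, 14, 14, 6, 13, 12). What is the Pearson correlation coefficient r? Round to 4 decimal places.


r = sum((xi-xbar)(yi-ybar)) / sqrt(sum((xi-xbar)^2) * sum((yi-ybar)^2))
n = 6, xbar = 41/6 ≈ 6.833333, ybar = 78/6 = 13
Sxy = sum((xi-xbar)(yi-ybar)) = -68
Sxx = sum((xi-xbar)^2) = 1697/6 ≈ 282.833333
Syy = sum((yi-ybar)^2) = 88
sqrt(Sxx*Syy) ≈ 157.763536
r = Sxy / sqrt(Sxx*Syy) = -68 / 157.763536 ≈ -0.431025

-0.4310


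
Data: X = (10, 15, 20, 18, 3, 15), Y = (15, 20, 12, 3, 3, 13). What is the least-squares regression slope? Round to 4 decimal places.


b = sum((xi-xbar)(yi-ybar)) / sum((xi-xbar)^2)
n = 6, xbar = 81/6 = 13.5, ybar = 66/6 = 11
Sxy = sum((xi-xbar)(yi-ybar)) = 57
Sxx = sum((xi-xbar)^2) = 189.5
b = Sxy / Sxx = 114/379 ≈ 0.300792

0.3008


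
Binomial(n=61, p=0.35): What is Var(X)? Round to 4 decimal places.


Var = n*p*(1-p) = 61 * 0.35 * 0.65 = 13.8775

13.8775


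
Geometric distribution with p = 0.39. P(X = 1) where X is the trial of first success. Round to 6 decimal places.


P = (1-p)^(k-1) * p
(1-p)^(k-1) = 0.61^0 = 1
P = 1 * 0.39 = 0.39

0.390000


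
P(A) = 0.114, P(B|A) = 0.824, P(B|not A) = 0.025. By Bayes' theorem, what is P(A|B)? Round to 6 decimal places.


P(A|B) = P(B|A)*P(A) / P(B), P(B) = P(B|A)*P(A) + P(B|not A)*P(not A)
P(B|A)*P(A) = 0.824 * 0.114 = 0.093936
P(B|not A)*P(not A) = 0.025 * 0.886 = 0.02215
P(B) = 0.093936 + 0.02215 = 0.116086
P(A|B) = 0.093936 / 0.116086 ≈ 0.80919318

0.809193


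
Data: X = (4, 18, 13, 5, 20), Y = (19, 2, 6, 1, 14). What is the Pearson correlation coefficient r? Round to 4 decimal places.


r = sum((xi-xbar)(yi-ybar)) / sqrt(sum((xi-xbar)^2) * sum((yi-ybar)^2))
n = 5, xbar = 60/5 = 12, ybar = 42/5 = 8.4
Sxy = sum((xi-xbar)(yi-ybar)) = -29
Sxx = sum((xi-xbar)^2) = 214
Syy = sum((yi-ybar)^2) = 245.2
sqrt(Sxx*Syy) ≈ 229.069422
r = Sxy / sqrt(Sxx*Syy) = -29 / 229.069422 ≈ -0.126599

-0.1266


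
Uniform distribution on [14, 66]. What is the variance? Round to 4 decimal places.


Var = (b-a)^2 / 12
(b-a)^2 = (66 - 14)^2 = 2704
Var = 2704/12 ≈ 225.333333

225.3333


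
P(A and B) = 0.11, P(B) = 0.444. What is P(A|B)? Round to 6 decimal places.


P(A|B) = P(A and B) / P(B) = 0.11 / 0.444 = 55/222 ≈ 0.24774775

0.247748


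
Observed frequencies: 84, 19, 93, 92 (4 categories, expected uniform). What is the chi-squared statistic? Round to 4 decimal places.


chi2 = sum((O-E)^2/E), E = total/4
total = 288, E = 288/4 = 72
(84 - 72)^2 / 72 = 144 / 72 = 2
(19 - 72)^2 / 72 = 2809 / 72 = 2809/72 ≈ 39.013889
(93 - 72)^2 / 72 = 441 / 72 = 6.125
(92 - 72)^2 / 72 = 400 / 72 = 50/9 ≈ 5.555556
chi2 = 1897/36 ≈ 52.694444

52.6944


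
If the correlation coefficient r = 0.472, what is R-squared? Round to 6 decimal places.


R^2 = r^2 = (0.472)^2 = 0.222784

0.222784


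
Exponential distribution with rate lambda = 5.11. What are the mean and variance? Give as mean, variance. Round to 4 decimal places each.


mean = 1/lam, var = 1/lam^2
mean = 1 / 5.11 = 100/511 ≈ 0.195695
lam^2 = 5.11^2 = 26.1121
var = 1 / 26.1121 ≈ 0.038296

0.1957, 0.0383


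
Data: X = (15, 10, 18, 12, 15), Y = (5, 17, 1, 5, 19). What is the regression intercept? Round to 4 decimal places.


a = ybar - b*xbar, where b = sum((xi-xbar)(yi-ybar)) / sum((xi-xbar)^2)
n = 5, xbar = 70/5 = 14, ybar = 47/5 = 9.4
Sxy = sum((xi-xbar)(yi-ybar)) = -50
Sxx = sum((xi-xbar)^2) = 38
b = Sxy / Sxx = -25/19 ≈ -1.315789
a = 9.4 - (-1.315789) * 14 = 2643/95 ≈ 27.821053

27.8211


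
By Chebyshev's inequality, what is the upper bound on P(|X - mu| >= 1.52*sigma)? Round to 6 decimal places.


P <= 1/k^2
k^2 = 1.52^2 = 2.3104
1/k^2 = 1 / 2.3104 = 625/1444 ≈ 0.43282548

0.432825


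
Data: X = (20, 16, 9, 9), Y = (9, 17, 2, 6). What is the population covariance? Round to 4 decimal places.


Cov = (1/n)*sum((xi-xbar)(yi-ybar))
n = 4, xbar = 54/4 = 13.5, ybar = 34/4 = 8.5
sum((xi-xbar)(yi-ybar)) = 65
Cov = 65 / 4 = 16.25

16.2500


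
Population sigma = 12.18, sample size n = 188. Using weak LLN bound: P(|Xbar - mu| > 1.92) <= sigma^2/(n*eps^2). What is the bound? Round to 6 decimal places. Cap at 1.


bound = min(1, sigma^2/(n*eps^2))
sigma^2 = 12.18^2 = 148.3524
n*eps^2 = 188 * 1.92^2 = 188 * 3.6864 = 693.0432
sigma^2/(n*eps^2) = 148.3524 / 693.0432 ≈ 0.21405938

0.214059


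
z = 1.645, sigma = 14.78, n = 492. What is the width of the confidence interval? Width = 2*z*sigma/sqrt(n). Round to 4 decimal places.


width = 2*z*sigma/sqrt(n)
2*z*sigma = 2 * 1.645 * 14.78 = 48.6262
sqrt(492) ≈ 22.181073
width = 48.6262 / 22.181073 ≈ 2.192238

2.1922


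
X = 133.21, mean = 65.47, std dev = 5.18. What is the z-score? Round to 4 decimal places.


z = (X - mu) / sigma
X - mu = 133.21 - 65.47 = 67.74
z = 67.74 / 5.18 = 3387/259 ≈ 13.077220

13.0772


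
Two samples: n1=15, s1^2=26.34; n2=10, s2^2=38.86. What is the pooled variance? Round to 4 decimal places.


sp^2 = ((n1-1)*s1^2 + (n2-1)*s2^2)/(n1+n2-2)
(n1-1)*s1^2 = 14 * 26.34 = 368.76
(n2-1)*s2^2 = 9 * 38.86 = 349.74
numerator = 368.76 + 349.74 = 718.5
n1+n2-2 = 23
sp^2 = 718.5 / 23 = 1437/46 ≈ 31.239130

31.2391


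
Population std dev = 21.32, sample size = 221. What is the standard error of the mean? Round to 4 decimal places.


SE = sigma / sqrt(n)
sqrt(221) ≈ 14.866069
SE = 21.32 / 14.866069 ≈ 1.434138

1.4341


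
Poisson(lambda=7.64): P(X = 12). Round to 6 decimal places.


P = e^(-lam) * lam^k / k!
e^(-7.64) ≈ 0.0004808285
lam^k = 7.64^12 ≈ 39547615482.987121
k! = 12! = 479001600
P = 0.0004808285 * 39547615482.987121 / 479001600 ≈ 0.039698

0.039698


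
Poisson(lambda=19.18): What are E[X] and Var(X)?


E[X] = Var(X) = lambda = 19.18

19.18, 19.18


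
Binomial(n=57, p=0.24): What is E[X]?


E[X] = n*p = 57 * 0.24 = 13.68

13.68


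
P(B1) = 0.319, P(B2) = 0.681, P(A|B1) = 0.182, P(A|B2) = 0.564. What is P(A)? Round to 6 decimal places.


P(A) = P(A|B1)*P(B1) + P(A|B2)*P(B2)
P(A|B1)*P(B1) = 0.182 * 0.319 = 0.058058
P(A|B2)*P(B2) = 0.564 * 0.681 = 0.384084
P(A) = 0.058058 + 0.384084 = 0.442142

0.442142


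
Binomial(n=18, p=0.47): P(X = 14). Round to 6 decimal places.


P = C(n,k) * p^k * (1-p)^(n-k)
C(18,14) = 3060
p^k = 0.47^14 ≈ 0.00002566670
(1-p)^(n-k) = 0.53^4 = 0.07890481
P = 3060 * 0.00002566670 * 0.07890481 ≈ 0.006197

0.006197


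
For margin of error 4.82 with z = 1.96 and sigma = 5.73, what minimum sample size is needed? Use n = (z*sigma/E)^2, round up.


z*sigma/E = 1.96 * 5.73 / 4.82 ≈ 2.330041
(z*sigma/E)^2 ≈ 5.429093
round up: n = 6

6


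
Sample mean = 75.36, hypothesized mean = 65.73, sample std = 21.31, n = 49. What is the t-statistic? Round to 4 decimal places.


t = (xbar - mu0) / (s/sqrt(n))
xbar - mu0 = 75.36 - 65.73 = 9.63
sqrt(49) = 7
s/sqrt(n) = 21.31 / 7 = 2131/700 ≈ 3.04428571
t = 9.63 / 3.04428571 = 6741/2131 ≈ 3.163304

3.1633


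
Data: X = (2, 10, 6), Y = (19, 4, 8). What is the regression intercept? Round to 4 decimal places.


a = ybar - b*xbar, where b = sum((xi-xbar)(yi-ybar)) / sum((xi-xbar)^2)
n = 3, xbar = 18/3 = 6, ybar = 31/3 ≈ 10.333333
Sxy = sum((xi-xbar)(yi-ybar)) = -60
Sxx = sum((xi-xbar)^2) = 32
b = Sxy / Sxx = -1.875
a = 10.333333 - (-1.875) * 6 = 259/12 ≈ 21.583333

21.5833


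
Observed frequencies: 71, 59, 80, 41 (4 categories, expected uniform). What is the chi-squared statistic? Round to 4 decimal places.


chi2 = sum((O-E)^2/E), E = total/4
total = 251, E = 251/4 = 62.75
(71 - 62.75)^2 / 62.75 = 68.0625 / 62.75 = 1089/1004 ≈ 1.084661
(59 - 62.75)^2 / 62.75 = 14.0625 / 62.75 = 225/1004 ≈ 0.224104
(80 - 62.75)^2 / 62.75 = 297.5625 / 62.75 = 4761/1004 ≈ 4.742032
(41 - 62.75)^2 / 62.75 = 473.0625 / 62.75 = 7569/1004 ≈ 7.538845
chi2 = 3411/251 ≈ 13.589641

13.5896


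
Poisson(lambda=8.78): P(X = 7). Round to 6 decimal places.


P = e^(-lam) * lam^k / k!
e^(-8.78) ≈ 0.0001537781
lam^k = 8.78^7 ≈ 4022181.011024
k! = 7! = 5040
P = 0.0001537781 * 4022181.011024 / 5040 ≈ 0.122723

0.122723


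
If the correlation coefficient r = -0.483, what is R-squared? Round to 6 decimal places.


R^2 = r^2 = (-0.483)^2 = 0.233289

0.233289


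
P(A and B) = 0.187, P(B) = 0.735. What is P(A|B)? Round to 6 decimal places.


P(A|B) = P(A and B) / P(B) = 0.187 / 0.735 = 187/735 ≈ 0.25442177

0.254422


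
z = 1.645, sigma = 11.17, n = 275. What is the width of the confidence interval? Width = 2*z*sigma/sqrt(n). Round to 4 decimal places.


width = 2*z*sigma/sqrt(n)
2*z*sigma = 2 * 1.645 * 11.17 = 36.7493
sqrt(275) ≈ 16.583124
width = 36.7493 / 16.583124 ≈ 2.216066

2.2161


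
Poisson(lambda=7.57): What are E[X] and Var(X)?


E[X] = Var(X) = lambda = 7.57

7.57, 7.57


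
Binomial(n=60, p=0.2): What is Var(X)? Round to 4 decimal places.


Var = n*p*(1-p) = 60 * 0.2 * 0.8 = 9.6

9.6000


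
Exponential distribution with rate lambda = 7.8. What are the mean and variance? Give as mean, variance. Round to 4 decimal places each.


mean = 1/lam, var = 1/lam^2
mean = 1 / 7.8 = 5/39 ≈ 0.128205
lam^2 = 7.8^2 = 60.84
var = 1 / 60.84 = 25/1521 ≈ 0.016437

0.1282, 0.0164


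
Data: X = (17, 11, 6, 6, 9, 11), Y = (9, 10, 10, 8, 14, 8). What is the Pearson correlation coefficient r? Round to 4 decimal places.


r = sum((xi-xbar)(yi-ybar)) / sqrt(sum((xi-xbar)^2) * sum((yi-ybar)^2))
n = 6, xbar = 60/6 = 10, ybar = 59/6 ≈ 9.833333
Sxy = sum((xi-xbar)(yi-ybar)) = -5
Sxx = sum((xi-xbar)^2) = 84
Syy = sum((yi-ybar)^2) = 149/6 ≈ 24.833333
sqrt(Sxx*Syy) ≈ 45.672749
r = Sxy / sqrt(Sxx*Syy) = -5 / 45.672749 ≈ -0.109474

-0.1095


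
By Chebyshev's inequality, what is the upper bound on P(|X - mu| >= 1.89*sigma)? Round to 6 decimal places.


P <= 1/k^2
k^2 = 1.89^2 = 3.5721
1/k^2 = 1 / 3.5721 ≈ 0.27994737

0.279947


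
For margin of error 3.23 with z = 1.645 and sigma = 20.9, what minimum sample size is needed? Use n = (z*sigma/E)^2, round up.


z*sigma/E = 1.645 * 20.9 / 3.23 = 3619/340 ≈ 10.644118
(z*sigma/E)^2 ≈ 113.297240
round up: n = 114

114


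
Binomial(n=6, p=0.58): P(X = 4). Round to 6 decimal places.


P = C(n,k) * p^k * (1-p)^(n-k)
C(6,4) = 15
p^k = 0.58^4 ≈ 0.1131650
(1-p)^(n-k) = 0.42^2 = 0.1764
P = 15 * 0.1131650 * 0.1764 ≈ 0.299434

0.299434


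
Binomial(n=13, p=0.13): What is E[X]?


E[X] = n*p = 13 * 0.13 = 1.69

1.69


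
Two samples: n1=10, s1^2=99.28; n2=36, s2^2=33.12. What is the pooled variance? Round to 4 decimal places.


sp^2 = ((n1-1)*s1^2 + (n2-1)*s2^2)/(n1+n2-2)
(n1-1)*s1^2 = 9 * 99.28 = 893.52
(n2-1)*s2^2 = 35 * 33.12 = 1159.2
numerator = 893.52 + 1159.2 = 2052.72
n1+n2-2 = 44
sp^2 = 2052.72 / 44 = 25659/550 ≈ 46.652727

46.6527


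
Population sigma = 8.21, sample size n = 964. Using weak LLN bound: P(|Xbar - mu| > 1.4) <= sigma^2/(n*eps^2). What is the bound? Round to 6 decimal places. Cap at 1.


bound = min(1, sigma^2/(n*eps^2))
sigma^2 = 8.21^2 = 67.4041
n*eps^2 = 964 * 1.4^2 = 964 * 1.96 = 1889.44
sigma^2/(n*eps^2) = 67.4041 / 1889.44 ≈ 0.03567412

0.035674


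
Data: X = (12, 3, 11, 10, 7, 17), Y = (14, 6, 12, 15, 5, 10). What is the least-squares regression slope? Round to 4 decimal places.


b = sum((xi-xbar)(yi-ybar)) / sum((xi-xbar)^2)
n = 6, xbar = 60/6 = 10, ybar = 62/6 = 31/3 ≈ 10.333333
Sxy = sum((xi-xbar)(yi-ybar)) = 53
Sxx = sum((xi-xbar)^2) = 112
b = Sxy / Sxx = 53/112 ≈ 0.473214

0.4732


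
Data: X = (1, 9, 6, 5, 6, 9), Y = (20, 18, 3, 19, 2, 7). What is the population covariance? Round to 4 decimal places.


Cov = (1/n)*sum((xi-xbar)(yi-ybar))
n = 6, xbar = 36/6 = 6, ybar = 69/6 = 11.5
sum((xi-xbar)(yi-ybar)) = -44
Cov = -44 / 6 = -22/3 ≈ -7.333333

-7.3333


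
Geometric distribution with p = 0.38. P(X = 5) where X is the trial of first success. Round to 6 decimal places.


P = (1-p)^(k-1) * p
(1-p)^(k-1) = 0.62^4 ≈ 0.1477634
P = 0.1477634 * 0.38 ≈ 0.05615008

0.056150


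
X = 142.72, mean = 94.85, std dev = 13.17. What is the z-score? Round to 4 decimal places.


z = (X - mu) / sigma
X - mu = 142.72 - 94.85 = 47.87
z = 47.87 / 13.17 = 4787/1317 ≈ 3.634776

3.6348


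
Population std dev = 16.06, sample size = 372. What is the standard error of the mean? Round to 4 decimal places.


SE = sigma / sqrt(n)
sqrt(372) ≈ 19.287302
SE = 16.06 / 19.287302 ≈ 0.832672

0.8327


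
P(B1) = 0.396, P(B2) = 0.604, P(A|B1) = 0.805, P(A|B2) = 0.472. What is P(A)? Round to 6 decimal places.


P(A) = P(A|B1)*P(B1) + P(A|B2)*P(B2)
P(A|B1)*P(B1) = 0.805 * 0.396 = 0.31878
P(A|B2)*P(B2) = 0.472 * 0.604 = 0.285088
P(A) = 0.31878 + 0.285088 = 0.603868

0.603868


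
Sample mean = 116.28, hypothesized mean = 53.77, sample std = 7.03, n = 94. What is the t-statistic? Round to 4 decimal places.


t = (xbar - mu0) / (s/sqrt(n))
xbar - mu0 = 116.28 - 53.77 = 62.51
sqrt(94) ≈ 9.69535971
s/sqrt(n) = 7.03 / 9.69535971 ≈ 0.72508914
t = 62.51 / 0.72508914 ≈ 86.210090

86.2101


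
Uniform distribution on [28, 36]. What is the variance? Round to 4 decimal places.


Var = (b-a)^2 / 12
(b-a)^2 = (36 - 28)^2 = 64
Var = 64/12 ≈ 5.333333

5.3333


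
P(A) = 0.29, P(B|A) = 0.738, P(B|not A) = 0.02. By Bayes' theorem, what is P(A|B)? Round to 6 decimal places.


P(A|B) = P(B|A)*P(A) / P(B), P(B) = P(B|A)*P(A) + P(B|not A)*P(not A)
P(B|A)*P(A) = 0.738 * 0.29 = 0.21402
P(B|not A)*P(not A) = 0.02 * 0.71 = 0.0142
P(B) = 0.21402 + 0.0142 = 0.22822
P(A|B) = 0.21402 / 0.22822 ≈ 0.93777934

0.937779


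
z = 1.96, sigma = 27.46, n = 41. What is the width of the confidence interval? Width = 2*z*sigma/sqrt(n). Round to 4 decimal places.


width = 2*z*sigma/sqrt(n)
2*z*sigma = 2 * 1.96 * 27.46 = 107.6432
sqrt(41) ≈ 6.403124
width = 107.6432 / 6.403124 ≈ 16.811043

16.8110


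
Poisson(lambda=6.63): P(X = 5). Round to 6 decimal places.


P = e^(-lam) * lam^k / k!
e^(-6.63) ≈ 0.001320163
lam^k = 6.63^5 ≈ 12810.546052
k! = 5! = 120
P = 0.001320163 * 12810.546052 / 120 ≈ 0.140933

0.140933


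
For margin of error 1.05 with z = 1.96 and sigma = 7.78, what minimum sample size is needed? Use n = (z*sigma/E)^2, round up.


z*sigma/E = 1.96 * 7.78 / 1.05 = 5446/375 ≈ 14.522667
(z*sigma/E)^2 ≈ 210.907847
round up: n = 211

211


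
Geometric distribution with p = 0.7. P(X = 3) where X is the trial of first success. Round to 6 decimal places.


P = (1-p)^(k-1) * p
(1-p)^(k-1) = 0.3^2 = 0.09
P = 0.09 * 0.7 = 0.063

0.063000
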